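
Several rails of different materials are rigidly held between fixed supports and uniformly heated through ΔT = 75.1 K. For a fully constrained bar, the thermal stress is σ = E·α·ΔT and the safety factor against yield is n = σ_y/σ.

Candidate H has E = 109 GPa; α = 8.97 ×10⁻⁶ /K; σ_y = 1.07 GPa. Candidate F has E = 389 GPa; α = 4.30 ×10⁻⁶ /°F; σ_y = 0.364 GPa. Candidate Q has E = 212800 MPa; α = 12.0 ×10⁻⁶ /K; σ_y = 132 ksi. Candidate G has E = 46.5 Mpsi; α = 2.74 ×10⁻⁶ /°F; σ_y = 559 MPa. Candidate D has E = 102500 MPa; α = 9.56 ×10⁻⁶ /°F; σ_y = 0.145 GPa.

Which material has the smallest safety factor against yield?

candidate D

With everything in SI (GPa, ×10⁻⁶/K, MPa):
  candidate H: E = 109.0, α = 8.97, σ_y = 1070 → σ = 73.4 MPa, n = 14.6
  candidate F: E = 389.0, α = 7.74, σ_y = 364.0 → σ = 226 MPa, n = 1.61
  candidate Q: E = 212.8, α = 12.0, σ_y = 910.1 → σ = 192 MPa, n = 4.75
  candidate G: E = 320.6, α = 4.93, σ_y = 559.0 → σ = 119 MPa, n = 4.71
  candidate D: E = 102.5, α = 17.2, σ_y = 145.0 → σ = 132 MPa, n = 1.09
Smallest n: candidate D with n = 1.09.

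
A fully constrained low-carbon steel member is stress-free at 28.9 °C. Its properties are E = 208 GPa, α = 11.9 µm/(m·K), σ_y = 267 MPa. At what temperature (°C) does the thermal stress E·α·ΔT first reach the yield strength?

E·α·ΔT = 267.0 MPa ⇒ ΔT = 267.0 / (208.0×10³ × 11.9×10⁻⁶) = 107.9 K.
T = 28.9 + 107.9 = 136.8 °C.

137 °C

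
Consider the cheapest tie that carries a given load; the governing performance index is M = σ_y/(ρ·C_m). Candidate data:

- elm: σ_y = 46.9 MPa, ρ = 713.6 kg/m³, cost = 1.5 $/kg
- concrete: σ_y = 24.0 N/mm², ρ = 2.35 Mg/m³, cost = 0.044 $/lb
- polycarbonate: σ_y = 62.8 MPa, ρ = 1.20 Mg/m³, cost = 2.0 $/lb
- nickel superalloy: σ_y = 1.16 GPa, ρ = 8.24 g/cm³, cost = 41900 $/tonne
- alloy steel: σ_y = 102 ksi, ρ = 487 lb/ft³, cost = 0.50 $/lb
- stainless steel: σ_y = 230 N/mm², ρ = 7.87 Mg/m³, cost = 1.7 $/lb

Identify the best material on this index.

concrete

In SI units:
  elm: σ_y = 46.90 MPa, ρ = 713.6 kg/m³, cost = 1.500 $/kg
  concrete: σ_y = 24.00 MPa, ρ = 2350 kg/m³, cost = 0.09700 $/kg
  polycarbonate: σ_y = 62.80 MPa, ρ = 1200 kg/m³, cost = 4.409 $/kg
  nickel superalloy: σ_y = 1160 MPa, ρ = 8240 kg/m³, cost = 41.90 $/kg
  alloy steel: σ_y = 703.3 MPa, ρ = 7801 kg/m³, cost = 1.102 $/kg
  stainless steel: σ_y = 230.0 MPa, ρ = 7870 kg/m³, cost = 3.748 $/kg
  concrete: M = 105 kN·m per $
  alloy steel: M = 81.8 kN·m per $
  elm: M = 43.8 kN·m per $
  polycarbonate: M = 11.9 kN·m per $
  stainless steel: M = 7.80 kN·m per $
  nickel superalloy: M = 3.36 kN·m per $
Concrete has the largest M.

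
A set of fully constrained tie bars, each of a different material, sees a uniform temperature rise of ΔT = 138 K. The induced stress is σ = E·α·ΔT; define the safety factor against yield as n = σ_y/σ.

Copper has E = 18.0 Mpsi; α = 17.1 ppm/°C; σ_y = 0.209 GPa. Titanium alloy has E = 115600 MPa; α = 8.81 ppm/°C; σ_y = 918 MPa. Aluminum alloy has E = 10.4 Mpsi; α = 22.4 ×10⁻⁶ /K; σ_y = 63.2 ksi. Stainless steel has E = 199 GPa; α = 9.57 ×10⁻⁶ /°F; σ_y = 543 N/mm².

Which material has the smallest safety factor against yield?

copper

Converting E to GPa, α to ×10⁻⁶/K, σ_y to MPa, then σ and n for each:
  copper: E = 124.1, α = 17.1, σ_y = 209.0 → σ = 293 MPa, n = 0.714
  titanium alloy: E = 115.6, α = 8.81, σ_y = 918.0 → σ = 141 MPa, n = 6.53
  aluminum alloy: E = 71.71, α = 22.4, σ_y = 435.7 → σ = 222 MPa, n = 1.97
  stainless steel: E = 199.0, α = 17.2, σ_y = 543.0 → σ = 473 MPa, n = 1.15
The minimum is copper at n = 0.714.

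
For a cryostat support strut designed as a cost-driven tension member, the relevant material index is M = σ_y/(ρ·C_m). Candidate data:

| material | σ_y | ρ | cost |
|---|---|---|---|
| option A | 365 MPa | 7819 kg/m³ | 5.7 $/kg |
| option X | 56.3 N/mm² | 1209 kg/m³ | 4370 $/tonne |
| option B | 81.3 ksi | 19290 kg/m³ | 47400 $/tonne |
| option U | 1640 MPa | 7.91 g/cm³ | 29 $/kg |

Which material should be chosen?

option X

Normalizing units and computing the index:
  option A: σ_y = 365.0 MPa, ρ = 7819 kg/m³, cost = 5.700 $/kg
  option X: σ_y = 56.30 MPa, ρ = 1209 kg/m³, cost = 4.370 $/kg
  option B: σ_y = 560.5 MPa, ρ = 19290 kg/m³, cost = 47.40 $/kg
  option U: σ_y = 1640 MPa, ρ = 7910 kg/m³, cost = 29.00 $/kg
  option X: M = 10.7 kN·m per $
  option A: M = 8.19 kN·m per $
  option U: M = 7.15 kN·m per $
  option B: M = 0.613 kN·m per $
Option X ranks first.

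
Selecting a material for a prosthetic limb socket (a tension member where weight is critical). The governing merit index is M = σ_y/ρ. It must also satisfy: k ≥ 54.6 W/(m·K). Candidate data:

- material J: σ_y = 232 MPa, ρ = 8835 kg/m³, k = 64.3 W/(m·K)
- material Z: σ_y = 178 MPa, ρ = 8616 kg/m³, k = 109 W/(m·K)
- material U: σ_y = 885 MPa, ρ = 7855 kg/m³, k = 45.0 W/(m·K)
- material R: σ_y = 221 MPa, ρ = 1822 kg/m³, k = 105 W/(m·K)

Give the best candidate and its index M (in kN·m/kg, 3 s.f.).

material R, M = 121 kN·m/kg

Screen on constraints: k ≥ 54.6 W/(m·K). Survivors: material J, material Z, material R.
Evaluate M for each candidate:
  material R: M = 121 kN·m/kg
  material J: M = 26.3 kN·m/kg
  material Z: M = 20.7 kN·m/kg
Material R ranks first.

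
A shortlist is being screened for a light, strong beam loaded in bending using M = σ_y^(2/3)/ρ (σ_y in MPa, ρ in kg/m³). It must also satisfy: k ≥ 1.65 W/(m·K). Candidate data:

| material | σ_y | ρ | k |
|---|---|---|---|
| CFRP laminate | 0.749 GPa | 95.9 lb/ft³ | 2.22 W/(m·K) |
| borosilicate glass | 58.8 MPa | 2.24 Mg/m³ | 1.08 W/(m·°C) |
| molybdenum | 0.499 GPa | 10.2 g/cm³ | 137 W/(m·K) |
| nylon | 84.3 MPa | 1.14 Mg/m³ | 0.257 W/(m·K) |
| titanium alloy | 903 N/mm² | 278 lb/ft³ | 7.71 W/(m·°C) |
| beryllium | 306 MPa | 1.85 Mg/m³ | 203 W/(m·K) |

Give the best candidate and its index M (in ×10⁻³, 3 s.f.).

CFRP laminate, M = 53.7×10⁻³

Screen on constraints: k ≥ 1.65 W/(m·K). Survivors: CFRP laminate, molybdenum, titanium alloy, beryllium.
After converting to SI:
  CFRP laminate: σ_y = 749.0 MPa, ρ = 1536 kg/m³
  molybdenum: σ_y = 499.0 MPa, ρ = 10200 kg/m³
  titanium alloy: σ_y = 903.0 MPa, ρ = 4453 kg/m³
  beryllium: σ_y = 306.0 MPa, ρ = 1850 kg/m³
  CFRP laminate: M = 53.7×10⁻³
  beryllium: M = 24.5×10⁻³
  titanium alloy: M = 21.0×10⁻³
  molybdenum: M = 6.17×10⁻³
CFRP laminate ranks first.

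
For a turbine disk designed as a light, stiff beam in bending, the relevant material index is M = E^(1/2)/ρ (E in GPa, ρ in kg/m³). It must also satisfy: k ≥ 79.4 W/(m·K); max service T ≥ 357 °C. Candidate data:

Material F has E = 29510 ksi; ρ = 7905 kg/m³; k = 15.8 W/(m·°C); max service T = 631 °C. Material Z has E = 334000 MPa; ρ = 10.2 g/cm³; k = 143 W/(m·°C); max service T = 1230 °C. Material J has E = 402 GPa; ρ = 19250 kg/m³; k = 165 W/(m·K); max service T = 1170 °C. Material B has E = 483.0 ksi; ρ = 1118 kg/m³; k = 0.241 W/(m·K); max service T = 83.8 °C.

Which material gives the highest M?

Screen on constraints: k ≥ 79.4 W/(m·K); max service T ≥ 357 °C. Survivors: material Z, material J.
After converting to SI:
  material Z: E = 334.0 GPa, ρ = 10200 kg/m³
  material J: E = 402.0 GPa, ρ = 19250 kg/m³
  material Z: M = 1.79×10⁻³
  material J: M = 1.04×10⁻³
Highest index: material Z.

material Z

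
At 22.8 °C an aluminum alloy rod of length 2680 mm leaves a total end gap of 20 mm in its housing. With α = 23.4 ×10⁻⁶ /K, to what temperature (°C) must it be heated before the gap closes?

342 °C

α·L₀·ΔT = 20.0 mm ⇒ ΔT = 20.0 / (23.4×10⁻⁶ × 2680.0) = 318.9 K.
T = 22.8 + 318.9 = 341.7 °C.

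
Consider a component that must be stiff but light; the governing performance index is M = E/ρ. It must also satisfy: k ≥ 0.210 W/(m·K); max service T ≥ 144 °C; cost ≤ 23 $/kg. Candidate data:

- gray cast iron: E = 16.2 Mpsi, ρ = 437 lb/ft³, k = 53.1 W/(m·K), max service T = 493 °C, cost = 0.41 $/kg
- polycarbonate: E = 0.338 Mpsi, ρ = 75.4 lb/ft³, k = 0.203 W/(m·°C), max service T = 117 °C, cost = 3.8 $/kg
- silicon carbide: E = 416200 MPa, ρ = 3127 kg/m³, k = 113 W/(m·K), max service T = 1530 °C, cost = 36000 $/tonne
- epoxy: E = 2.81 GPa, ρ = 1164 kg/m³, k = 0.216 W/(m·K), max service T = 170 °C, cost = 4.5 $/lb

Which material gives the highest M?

gray cast iron

Screen on constraints: k ≥ 0.210 W/(m·K); max service T ≥ 144 °C; cost ≤ 23 $/kg. Survivors: gray cast iron, epoxy.
Convert each candidate to consistent units, then evaluate M:
  gray cast iron: E = 111.7 GPa, ρ = 7000 kg/m³
  epoxy: E = 2.810 GPa, ρ = 1164 kg/m³
  gray cast iron: M = 16.0 MN·m/kg
  epoxy: M = 2.41 MN·m/kg
Highest index: gray cast iron.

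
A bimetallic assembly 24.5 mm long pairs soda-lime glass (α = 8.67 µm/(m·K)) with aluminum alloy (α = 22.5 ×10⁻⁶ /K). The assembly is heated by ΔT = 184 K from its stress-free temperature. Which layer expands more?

aluminum alloy

α(soda-lime glass) = 8.67×10⁻⁶/K vs α(aluminum alloy) = 22.5×10⁻⁶/K.
Higher α expands more for the same ΔT: aluminum alloy.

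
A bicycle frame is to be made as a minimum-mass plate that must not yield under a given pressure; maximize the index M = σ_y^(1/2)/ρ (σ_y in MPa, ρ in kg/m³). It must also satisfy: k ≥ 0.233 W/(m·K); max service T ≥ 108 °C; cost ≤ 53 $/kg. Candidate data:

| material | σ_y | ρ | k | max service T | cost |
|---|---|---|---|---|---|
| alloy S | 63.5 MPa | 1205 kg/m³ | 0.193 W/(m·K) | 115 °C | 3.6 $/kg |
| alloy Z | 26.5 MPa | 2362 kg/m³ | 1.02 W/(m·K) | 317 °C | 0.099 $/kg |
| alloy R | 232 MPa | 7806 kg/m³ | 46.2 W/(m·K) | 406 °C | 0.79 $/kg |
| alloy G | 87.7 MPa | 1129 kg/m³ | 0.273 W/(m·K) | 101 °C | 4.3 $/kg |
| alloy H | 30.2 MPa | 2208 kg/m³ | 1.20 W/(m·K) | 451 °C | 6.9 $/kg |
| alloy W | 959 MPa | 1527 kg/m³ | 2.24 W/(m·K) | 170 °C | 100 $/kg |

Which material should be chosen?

alloy H

Screen on constraints: k ≥ 0.233 W/(m·K); max service T ≥ 108 °C; cost ≤ 53 $/kg. Survivors: alloy Z, alloy R, alloy H.
Per-candidate index values:
  alloy H: M = 2.49×10⁻³
  alloy Z: M = 2.18×10⁻³
  alloy R: M = 1.95×10⁻³
The maximum is for alloy H.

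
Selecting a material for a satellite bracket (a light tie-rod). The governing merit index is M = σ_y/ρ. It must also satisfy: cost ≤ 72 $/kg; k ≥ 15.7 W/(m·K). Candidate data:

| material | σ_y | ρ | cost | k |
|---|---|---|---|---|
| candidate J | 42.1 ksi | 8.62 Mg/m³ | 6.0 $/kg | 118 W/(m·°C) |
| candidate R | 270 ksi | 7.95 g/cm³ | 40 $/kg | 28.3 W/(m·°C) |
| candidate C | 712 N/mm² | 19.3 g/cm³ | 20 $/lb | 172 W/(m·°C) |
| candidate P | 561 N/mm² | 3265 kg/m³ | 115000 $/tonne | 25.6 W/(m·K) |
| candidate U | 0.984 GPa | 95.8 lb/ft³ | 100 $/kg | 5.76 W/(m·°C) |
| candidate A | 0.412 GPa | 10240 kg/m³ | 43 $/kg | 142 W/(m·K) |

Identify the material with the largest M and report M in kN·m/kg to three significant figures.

Screen on constraints: cost ≤ 72 $/kg; k ≥ 15.7 W/(m·K). Survivors: candidate J, candidate R, candidate C, candidate A.
Normalizing units and computing the index:
  candidate J: σ_y = 290.3 MPa, ρ = 8620 kg/m³
  candidate R: σ_y = 1862 MPa, ρ = 7950 kg/m³
  candidate C: σ_y = 712.0 MPa, ρ = 19300 kg/m³
  candidate A: σ_y = 412.0 MPa, ρ = 10240 kg/m³
  candidate R: M = 234 kN·m/kg
  candidate A: M = 40.2 kN·m/kg
  candidate C: M = 36.9 kN·m/kg
  candidate J: M = 33.7 kN·m/kg
The maximum is for candidate R.

candidate R, M = 234 kN·m/kg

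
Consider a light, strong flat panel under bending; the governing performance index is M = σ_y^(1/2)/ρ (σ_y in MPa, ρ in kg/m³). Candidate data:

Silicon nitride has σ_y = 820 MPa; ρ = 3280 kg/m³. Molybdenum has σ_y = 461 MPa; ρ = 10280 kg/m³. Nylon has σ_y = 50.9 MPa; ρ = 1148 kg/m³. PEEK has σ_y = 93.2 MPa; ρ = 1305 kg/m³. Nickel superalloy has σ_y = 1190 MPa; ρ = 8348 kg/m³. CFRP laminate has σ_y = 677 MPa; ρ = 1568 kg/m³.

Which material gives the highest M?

Evaluate M for each candidate:
  CFRP laminate: M = 16.6×10⁻³
  silicon nitride: M = 8.73×10⁻³
  PEEK: M = 7.40×10⁻³
  nylon: M = 6.21×10⁻³
  nickel superalloy: M = 4.13×10⁻³
  molybdenum: M = 2.09×10⁻³
The maximum is for CFRP laminate.

CFRP laminate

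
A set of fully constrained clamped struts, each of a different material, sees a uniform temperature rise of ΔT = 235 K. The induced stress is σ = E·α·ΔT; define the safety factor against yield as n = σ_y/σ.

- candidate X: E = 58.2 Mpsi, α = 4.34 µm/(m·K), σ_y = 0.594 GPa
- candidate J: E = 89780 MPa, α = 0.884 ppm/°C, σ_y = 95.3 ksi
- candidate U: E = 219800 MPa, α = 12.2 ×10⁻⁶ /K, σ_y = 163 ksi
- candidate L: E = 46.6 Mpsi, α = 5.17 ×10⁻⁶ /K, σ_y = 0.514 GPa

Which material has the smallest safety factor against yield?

candidate L

Per material, after unit conversion:
  candidate X: E = 401.3, α = 4.34, σ_y = 594.0 → σ = 409 MPa, n = 1.45
  candidate J: E = 89.78, α = 0.884, σ_y = 657.1 → σ = 18.7 MPa, n = 35.2
  candidate U: E = 219.8, α = 12.2, σ_y = 1124 → σ = 630 MPa, n = 1.78
  candidate L: E = 321.3, α = 5.17, σ_y = 514.0 → σ = 390 MPa, n = 1.32
The minimum is candidate L at n = 1.32.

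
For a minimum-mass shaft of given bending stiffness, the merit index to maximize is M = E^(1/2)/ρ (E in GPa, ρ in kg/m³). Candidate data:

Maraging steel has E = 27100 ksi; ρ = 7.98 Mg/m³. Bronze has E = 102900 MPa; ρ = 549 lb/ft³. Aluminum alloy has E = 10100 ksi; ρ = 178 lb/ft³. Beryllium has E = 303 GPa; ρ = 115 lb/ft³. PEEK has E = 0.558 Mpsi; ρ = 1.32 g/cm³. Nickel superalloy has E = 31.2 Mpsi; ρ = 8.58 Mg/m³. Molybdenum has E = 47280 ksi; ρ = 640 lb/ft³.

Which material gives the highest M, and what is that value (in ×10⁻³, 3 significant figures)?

beryllium, M = 9.45×10⁻³

Convert each candidate to consistent units, then evaluate M:
  maraging steel: E = 186.8 GPa, ρ = 7980 kg/m³
  bronze: E = 102.9 GPa, ρ = 8794 kg/m³
  aluminum alloy: E = 69.64 GPa, ρ = 2851 kg/m³
  beryllium: E = 303.0 GPa, ρ = 1842 kg/m³
  PEEK: E = 3.847 GPa, ρ = 1320 kg/m³
  nickel superalloy: E = 215.1 GPa, ρ = 8580 kg/m³
  molybdenum: E = 326.0 GPa, ρ = 10250 kg/m³
  beryllium: M = 9.45×10⁻³
  aluminum alloy: M = 2.93×10⁻³
  molybdenum: M = 1.76×10⁻³
  maraging steel: M = 1.71×10⁻³
  nickel superalloy: M = 1.71×10⁻³
  PEEK: M = 1.49×10⁻³
  bronze: M = 1.15×10⁻³
The maximum is for beryllium.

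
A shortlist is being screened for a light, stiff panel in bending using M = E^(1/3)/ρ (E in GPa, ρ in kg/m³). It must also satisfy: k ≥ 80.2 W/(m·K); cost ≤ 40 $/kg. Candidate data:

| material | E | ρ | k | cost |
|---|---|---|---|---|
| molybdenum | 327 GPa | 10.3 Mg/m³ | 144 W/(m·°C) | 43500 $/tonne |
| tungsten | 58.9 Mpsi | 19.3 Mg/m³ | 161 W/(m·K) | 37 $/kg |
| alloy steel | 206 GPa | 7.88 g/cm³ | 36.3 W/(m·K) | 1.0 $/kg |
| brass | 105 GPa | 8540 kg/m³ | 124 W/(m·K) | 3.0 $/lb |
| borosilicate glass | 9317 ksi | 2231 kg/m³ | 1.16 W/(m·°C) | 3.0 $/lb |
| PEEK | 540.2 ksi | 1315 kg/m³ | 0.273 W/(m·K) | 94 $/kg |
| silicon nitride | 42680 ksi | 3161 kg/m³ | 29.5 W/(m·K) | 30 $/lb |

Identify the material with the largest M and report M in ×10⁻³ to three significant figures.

Screen on constraints: k ≥ 80.2 W/(m·K); cost ≤ 40 $/kg. Survivors: tungsten, brass.
Convert each candidate to consistent units, then evaluate M:
  tungsten: E = 406.1 GPa, ρ = 19300 kg/m³
  brass: E = 105.0 GPa, ρ = 8540 kg/m³
  brass: M = 0.552×10⁻³
  tungsten: M = 0.384×10⁻³
The maximum is for brass.

brass, M = 0.552×10⁻³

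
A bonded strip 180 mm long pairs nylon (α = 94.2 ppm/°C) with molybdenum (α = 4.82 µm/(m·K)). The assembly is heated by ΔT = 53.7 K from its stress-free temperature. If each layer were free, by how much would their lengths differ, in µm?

Δα = |94.2 − 4.82|×10⁻⁶/K = 89.4×10⁻⁶/K.
ΔL_mismatch = Δα·L·ΔT = 89.4×10⁻⁶ × 180.0 mm × 53.7 K = 864 µm.

864 µm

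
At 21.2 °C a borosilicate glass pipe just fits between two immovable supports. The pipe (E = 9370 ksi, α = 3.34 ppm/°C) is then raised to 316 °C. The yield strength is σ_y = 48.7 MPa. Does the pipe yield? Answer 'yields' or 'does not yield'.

yields

E = 9370 ksi = 64.60 GPa.
ΔT = 294.8 K. Constrained thermal stress σ = E·α·ΔT = 64.60×10³ MPa × 3.34×10⁻⁶ × 294.8 = 63.6 MPa (compressive).
Compare to σ_y = 48.7 MPa: σ ≥ σ_y, so it yields.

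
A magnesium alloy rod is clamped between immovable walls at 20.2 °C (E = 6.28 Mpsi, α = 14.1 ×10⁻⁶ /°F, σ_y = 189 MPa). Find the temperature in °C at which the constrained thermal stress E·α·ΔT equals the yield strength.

E = 6.28 Mpsi = 43.30 GPa.
α = 14.1×10⁻⁶/°F × 9/5 = 25.4×10⁻⁶/K.
E·α·ΔT = 189.0 MPa ⇒ ΔT = 189.0 / (43.30×10³ × 25.4×10⁻⁶) = 172.0 K.
T = 20.2 + 172.0 = 192.2 °C.

192 °C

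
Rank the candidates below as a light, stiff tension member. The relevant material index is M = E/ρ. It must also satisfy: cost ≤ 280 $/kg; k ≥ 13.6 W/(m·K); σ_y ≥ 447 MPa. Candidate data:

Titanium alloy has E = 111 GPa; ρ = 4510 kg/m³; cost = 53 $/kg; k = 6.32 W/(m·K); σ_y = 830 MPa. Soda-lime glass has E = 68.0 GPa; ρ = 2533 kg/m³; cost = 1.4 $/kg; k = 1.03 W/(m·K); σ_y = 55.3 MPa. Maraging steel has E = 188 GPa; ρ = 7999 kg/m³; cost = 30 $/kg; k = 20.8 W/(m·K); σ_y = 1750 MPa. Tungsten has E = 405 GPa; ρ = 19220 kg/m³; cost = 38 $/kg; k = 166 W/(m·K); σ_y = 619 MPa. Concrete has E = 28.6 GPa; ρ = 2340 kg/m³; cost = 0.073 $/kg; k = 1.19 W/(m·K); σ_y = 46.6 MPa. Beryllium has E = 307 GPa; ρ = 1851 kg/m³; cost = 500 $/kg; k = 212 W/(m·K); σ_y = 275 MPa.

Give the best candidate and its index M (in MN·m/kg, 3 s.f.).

maraging steel, M = 23.5 MN·m/kg

Screen on constraints: cost ≤ 280 $/kg; k ≥ 13.6 W/(m·K); σ_y ≥ 447 MPa. Survivors: maraging steel, tungsten.
Computing M directly (units already consistent):
  maraging steel: M = 23.5 MN·m/kg
  tungsten: M = 21.1 MN·m/kg
Maraging steel ranks first.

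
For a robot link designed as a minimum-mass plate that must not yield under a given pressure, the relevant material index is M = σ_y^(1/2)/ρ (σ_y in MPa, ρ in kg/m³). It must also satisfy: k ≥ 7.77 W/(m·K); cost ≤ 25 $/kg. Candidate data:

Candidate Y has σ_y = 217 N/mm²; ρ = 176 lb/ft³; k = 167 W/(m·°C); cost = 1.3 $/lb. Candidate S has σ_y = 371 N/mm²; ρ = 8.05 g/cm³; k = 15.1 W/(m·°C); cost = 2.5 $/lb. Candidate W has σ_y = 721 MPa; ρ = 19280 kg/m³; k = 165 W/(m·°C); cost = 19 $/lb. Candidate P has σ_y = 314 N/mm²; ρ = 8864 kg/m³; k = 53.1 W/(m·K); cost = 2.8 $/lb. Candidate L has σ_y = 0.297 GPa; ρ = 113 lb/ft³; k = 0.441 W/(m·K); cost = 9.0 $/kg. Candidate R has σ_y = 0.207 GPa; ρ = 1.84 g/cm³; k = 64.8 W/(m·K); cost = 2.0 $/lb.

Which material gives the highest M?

Screen on constraints: k ≥ 7.77 W/(m·K); cost ≤ 25 $/kg. Survivors: candidate Y, candidate S, candidate P, candidate R.
Normalizing units and computing the index:
  candidate Y: σ_y = 217.0 MPa, ρ = 2819 kg/m³
  candidate S: σ_y = 371.0 MPa, ρ = 8050 kg/m³
  candidate P: σ_y = 314.0 MPa, ρ = 8864 kg/m³
  candidate R: σ_y = 207.0 MPa, ρ = 1840 kg/m³
  candidate R: M = 7.82×10⁻³
  candidate Y: M = 5.23×10⁻³
  candidate S: M = 2.39×10⁻³
  candidate P: M = 2.00×10⁻³
Highest index: candidate R.

candidate R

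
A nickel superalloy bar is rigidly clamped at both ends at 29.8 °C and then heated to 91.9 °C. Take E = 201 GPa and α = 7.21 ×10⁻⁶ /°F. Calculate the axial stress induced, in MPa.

162 MPa

α = 7.21×10⁻⁶/°F × 9/5 = 13.0×10⁻⁶/K.
ΔT = 62.10 K. Constrained thermal stress σ = E·α·ΔT = 201.0×10³ MPa × 13.0×10⁻⁶ × 62.10 = 162 MPa (compressive).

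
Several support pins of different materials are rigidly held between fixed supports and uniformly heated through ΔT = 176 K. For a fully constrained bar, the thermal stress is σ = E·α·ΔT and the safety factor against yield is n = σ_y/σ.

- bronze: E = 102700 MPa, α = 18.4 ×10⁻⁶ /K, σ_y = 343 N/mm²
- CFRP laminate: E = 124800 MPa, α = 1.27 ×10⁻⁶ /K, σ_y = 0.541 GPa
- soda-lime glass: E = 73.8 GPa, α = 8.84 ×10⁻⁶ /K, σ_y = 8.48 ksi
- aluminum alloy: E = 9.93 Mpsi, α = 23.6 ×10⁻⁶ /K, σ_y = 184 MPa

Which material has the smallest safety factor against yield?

soda-lime glass

Converting E to GPa, α to ×10⁻⁶/K, σ_y to MPa, then σ and n for each:
  bronze: E = 102.7, α = 18.4, σ_y = 343.0 → σ = 333 MPa, n = 1.03
  CFRP laminate: E = 124.8, α = 1.27, σ_y = 541.0 → σ = 27.9 MPa, n = 19.4
  soda-lime glass: E = 73.80, α = 8.84, σ_y = 58.47 → σ = 115 MPa, n = 0.509
  aluminum alloy: E = 68.46, α = 23.6, σ_y = 184.0 → σ = 284 MPa, n = 0.647
Soda-lime glass has the lowest safety factor, n = 0.509.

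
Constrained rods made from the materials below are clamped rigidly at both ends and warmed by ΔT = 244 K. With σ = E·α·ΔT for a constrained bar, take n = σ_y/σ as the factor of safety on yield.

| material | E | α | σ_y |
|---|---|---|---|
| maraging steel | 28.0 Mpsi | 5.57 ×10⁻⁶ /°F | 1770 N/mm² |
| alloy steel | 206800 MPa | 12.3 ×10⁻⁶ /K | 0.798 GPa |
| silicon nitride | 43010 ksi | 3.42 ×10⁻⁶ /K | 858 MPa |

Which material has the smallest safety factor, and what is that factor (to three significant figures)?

In consistent units (E in GPa, α in ×10⁻⁶/K, σ_y in MPa):
  maraging steel: E = 193.1, α = 10.0, σ_y = 1770 → σ = 472 MPa, n = 3.75
  alloy steel: E = 206.8, α = 12.3, σ_y = 798.0 → σ = 621 MPa, n = 1.29
  silicon nitride: E = 296.5, α = 3.42, σ_y = 858.0 → σ = 247 MPa, n = 3.47
Alloy steel has the lowest safety factor, n = 1.29.

alloy steel, n = 1.29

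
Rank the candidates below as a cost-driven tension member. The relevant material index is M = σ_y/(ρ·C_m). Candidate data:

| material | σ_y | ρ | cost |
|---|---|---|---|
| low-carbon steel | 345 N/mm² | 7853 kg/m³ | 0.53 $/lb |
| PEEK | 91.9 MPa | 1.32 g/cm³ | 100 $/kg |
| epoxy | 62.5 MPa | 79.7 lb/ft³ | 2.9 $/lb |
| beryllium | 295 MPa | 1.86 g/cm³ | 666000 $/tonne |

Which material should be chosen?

low-carbon steel

After converting to SI:
  low-carbon steel: σ_y = 345.0 MPa, ρ = 7853 kg/m³, cost = 1.168 $/kg
  PEEK: σ_y = 91.90 MPa, ρ = 1320 kg/m³, cost = 100.0 $/kg
  epoxy: σ_y = 62.50 MPa, ρ = 1277 kg/m³, cost = 6.393 $/kg
  beryllium: σ_y = 295.0 MPa, ρ = 1860 kg/m³, cost = 666.0 $/kg
  low-carbon steel: M = 37.6 kN·m per $
  epoxy: M = 7.66 kN·m per $
  PEEK: M = 0.696 kN·m per $
  beryllium: M = 0.238 kN·m per $
Low-carbon steel has the largest M.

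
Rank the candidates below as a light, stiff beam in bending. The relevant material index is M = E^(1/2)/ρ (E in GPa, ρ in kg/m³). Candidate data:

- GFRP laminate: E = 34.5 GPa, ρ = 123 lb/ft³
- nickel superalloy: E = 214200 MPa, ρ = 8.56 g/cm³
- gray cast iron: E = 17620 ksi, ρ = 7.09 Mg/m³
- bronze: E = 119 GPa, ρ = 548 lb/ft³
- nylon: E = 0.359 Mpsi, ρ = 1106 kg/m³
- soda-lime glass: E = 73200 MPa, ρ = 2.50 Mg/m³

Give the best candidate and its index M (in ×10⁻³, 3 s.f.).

soda-lime glass, M = 3.42×10⁻³

Normalizing units and computing the index:
  GFRP laminate: E = 34.50 GPa, ρ = 1970 kg/m³
  nickel superalloy: E = 214.2 GPa, ρ = 8560 kg/m³
  gray cast iron: E = 121.5 GPa, ρ = 7090 kg/m³
  bronze: E = 119.0 GPa, ρ = 8778 kg/m³
  nylon: E = 2.475 GPa, ρ = 1106 kg/m³
  soda-lime glass: E = 73.20 GPa, ρ = 2500 kg/m³
  soda-lime glass: M = 3.42×10⁻³
  GFRP laminate: M = 2.98×10⁻³
  nickel superalloy: M = 1.71×10⁻³
  gray cast iron: M = 1.55×10⁻³
  nylon: M = 1.42×10⁻³
  bronze: M = 1.24×10⁻³
The maximum is for soda-lime glass.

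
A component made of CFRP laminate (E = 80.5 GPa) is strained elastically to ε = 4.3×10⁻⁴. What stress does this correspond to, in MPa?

σ = E·ε = 80500 MPa × 4.3×10⁻⁴ = 34.6 MPa.

34.6 MPa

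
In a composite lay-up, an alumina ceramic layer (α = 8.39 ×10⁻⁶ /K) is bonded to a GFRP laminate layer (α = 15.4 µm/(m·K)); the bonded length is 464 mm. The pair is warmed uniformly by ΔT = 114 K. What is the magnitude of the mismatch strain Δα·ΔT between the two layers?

Δα = |8.39 − 15.4|×10⁻⁶/K = 7.01×10⁻⁶/K.
Mismatch strain = Δα·ΔT = 7.01×10⁻⁶ × 114.0 = 7.99×10⁻⁴.

7.99×10⁻⁴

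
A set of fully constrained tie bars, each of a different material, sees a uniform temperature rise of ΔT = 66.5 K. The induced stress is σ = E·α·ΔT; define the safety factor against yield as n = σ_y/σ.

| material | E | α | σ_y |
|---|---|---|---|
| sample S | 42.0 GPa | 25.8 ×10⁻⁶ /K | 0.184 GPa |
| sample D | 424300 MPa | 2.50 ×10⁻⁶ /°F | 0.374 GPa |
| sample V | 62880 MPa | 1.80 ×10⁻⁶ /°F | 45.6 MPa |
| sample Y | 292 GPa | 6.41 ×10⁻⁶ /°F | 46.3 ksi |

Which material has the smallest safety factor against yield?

In consistent units (E in GPa, α in ×10⁻⁶/K, σ_y in MPa):
  sample S: E = 42.00, α = 25.8, σ_y = 184.0 → σ = 72.1 MPa, n = 2.55
  sample D: E = 424.3, α = 4.50, σ_y = 374.0 → σ = 127 MPa, n = 2.95
  sample V: E = 62.88, α = 3.24, σ_y = 45.60 → σ = 13.5 MPa, n = 3.37
  sample Y: E = 292.0, α = 11.5, σ_y = 319.2 → σ = 224 MPa, n = 1.42
The minimum is sample Y at n = 1.42.

sample Y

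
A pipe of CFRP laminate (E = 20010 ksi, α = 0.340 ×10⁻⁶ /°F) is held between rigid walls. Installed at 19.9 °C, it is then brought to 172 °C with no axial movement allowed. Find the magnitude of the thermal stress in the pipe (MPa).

12.8 MPa

E = 20010 ksi = 138.0 GPa.
α = 0.340×10⁻⁶/°F × 9/5 = 0.612×10⁻⁶/K.
ΔT = 152.1 K. Constrained thermal stress σ = E·α·ΔT = 138.0×10³ MPa × 0.612×10⁻⁶ × 152.1 = 12.8 MPa (compressive).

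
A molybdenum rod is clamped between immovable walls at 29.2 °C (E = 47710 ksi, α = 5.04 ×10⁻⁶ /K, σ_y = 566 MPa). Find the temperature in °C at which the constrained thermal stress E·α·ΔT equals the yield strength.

E = 47710 ksi = 328.9 GPa.
E·α·ΔT = 566.0 MPa ⇒ ΔT = 566.0 / (328.9×10³ × 5.04×10⁻⁶) = 341.4 K.
T = 29.2 + 341.4 = 370.6 °C.

371 °C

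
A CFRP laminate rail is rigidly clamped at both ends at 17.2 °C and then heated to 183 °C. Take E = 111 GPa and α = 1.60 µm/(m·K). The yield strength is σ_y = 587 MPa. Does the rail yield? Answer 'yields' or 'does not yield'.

ΔT = 165.8 K. Constrained thermal stress σ = E·α·ΔT = 111.0×10³ MPa × 1.60×10⁻⁶ × 165.8 = 29.4 MPa (compressive).
Compare to σ_y = 587 MPa: σ < σ_y, so it does not yield.

does not yield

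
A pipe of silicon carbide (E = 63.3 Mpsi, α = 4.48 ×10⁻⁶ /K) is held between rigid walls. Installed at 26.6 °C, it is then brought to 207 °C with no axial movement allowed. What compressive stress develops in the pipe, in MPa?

353 MPa

E = 63.3 Mpsi = 436.4 GPa.
ΔT = 180.4 K. Constrained thermal stress σ = E·α·ΔT = 436.4×10³ MPa × 4.48×10⁻⁶ × 180.4 = 353 MPa (compressive).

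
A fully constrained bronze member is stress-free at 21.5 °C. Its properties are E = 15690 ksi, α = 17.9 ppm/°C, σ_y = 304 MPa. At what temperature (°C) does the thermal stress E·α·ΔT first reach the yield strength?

178 °C

E = 15690 ksi = 108.2 GPa.
E·α·ΔT = 304.0 MPa ⇒ ΔT = 304.0 / (108.2×10³ × 17.9×10⁻⁶) = 157.0 K.
T = 21.5 + 157.0 = 178.5 °C.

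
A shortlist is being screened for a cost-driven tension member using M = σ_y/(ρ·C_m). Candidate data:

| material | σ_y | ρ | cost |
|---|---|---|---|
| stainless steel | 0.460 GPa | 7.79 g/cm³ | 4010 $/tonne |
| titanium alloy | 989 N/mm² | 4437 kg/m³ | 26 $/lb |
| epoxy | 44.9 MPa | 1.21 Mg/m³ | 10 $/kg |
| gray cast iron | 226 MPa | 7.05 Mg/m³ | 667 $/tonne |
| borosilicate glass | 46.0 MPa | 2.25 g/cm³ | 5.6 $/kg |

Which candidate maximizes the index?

gray cast iron

Convert each candidate to consistent units, then evaluate M:
  stainless steel: σ_y = 460.0 MPa, ρ = 7790 kg/m³, cost = 4.010 $/kg
  titanium alloy: σ_y = 989.0 MPa, ρ = 4437 kg/m³, cost = 57.32 $/kg
  epoxy: σ_y = 44.90 MPa, ρ = 1210 kg/m³, cost = 10.00 $/kg
  gray cast iron: σ_y = 226.0 MPa, ρ = 7050 kg/m³, cost = 0.6670 $/kg
  borosilicate glass: σ_y = 46.00 MPa, ρ = 2250 kg/m³, cost = 5.600 $/kg
  gray cast iron: M = 48.1 kN·m per $
  stainless steel: M = 14.7 kN·m per $
  titanium alloy: M = 3.89 kN·m per $
  epoxy: M = 3.71 kN·m per $
  borosilicate glass: M = 3.65 kN·m per $
The maximum is for gray cast iron.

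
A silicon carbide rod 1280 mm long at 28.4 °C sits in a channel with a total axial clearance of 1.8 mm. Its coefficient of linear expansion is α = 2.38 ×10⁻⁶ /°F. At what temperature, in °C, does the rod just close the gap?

α = 2.38×10⁻⁶/°F × 9/5 = 4.28×10⁻⁶/K.
α·L₀·ΔT = 1.8 mm ⇒ ΔT = 1.8 / (4.28×10⁻⁶ × 1280.0) = 328.3 K.
T = 28.4 + 328.3 = 356.7 °C.

357 °C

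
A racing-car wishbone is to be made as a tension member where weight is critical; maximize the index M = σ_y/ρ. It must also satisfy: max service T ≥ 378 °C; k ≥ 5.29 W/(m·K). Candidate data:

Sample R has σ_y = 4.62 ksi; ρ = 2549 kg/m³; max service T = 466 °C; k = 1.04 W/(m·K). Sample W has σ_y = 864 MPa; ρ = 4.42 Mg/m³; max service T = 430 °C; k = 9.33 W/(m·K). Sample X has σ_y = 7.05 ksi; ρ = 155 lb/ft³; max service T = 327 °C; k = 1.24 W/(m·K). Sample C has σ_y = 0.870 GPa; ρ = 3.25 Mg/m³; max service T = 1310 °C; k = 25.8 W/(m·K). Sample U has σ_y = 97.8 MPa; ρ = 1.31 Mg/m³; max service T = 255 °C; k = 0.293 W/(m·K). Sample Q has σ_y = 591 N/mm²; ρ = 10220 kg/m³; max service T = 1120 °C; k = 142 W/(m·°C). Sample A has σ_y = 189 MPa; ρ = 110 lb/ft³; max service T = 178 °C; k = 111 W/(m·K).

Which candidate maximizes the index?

Screen on constraints: max service T ≥ 378 °C; k ≥ 5.29 W/(m·K). Survivors: sample W, sample C, sample Q.
Convert each candidate to consistent units, then evaluate M:
  sample W: σ_y = 864.0 MPa, ρ = 4420 kg/m³
  sample C: σ_y = 870.0 MPa, ρ = 3250 kg/m³
  sample Q: σ_y = 591.0 MPa, ρ = 10220 kg/m³
  sample C: M = 268 kN·m/kg
  sample W: M = 195 kN·m/kg
  sample Q: M = 57.8 kN·m/kg
Sample C ranks first.

sample C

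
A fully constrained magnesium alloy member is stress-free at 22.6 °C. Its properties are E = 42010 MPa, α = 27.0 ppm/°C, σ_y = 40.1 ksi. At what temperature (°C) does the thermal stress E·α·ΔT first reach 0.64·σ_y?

179 °C

E = 42010 MPa = 42.01 GPa.
σ_y = 40.1 ksi = 276.5 MPa.
E·α·ΔT = 176.9 MPa ⇒ ΔT = 176.9 / (42.01×10³ × 27.0×10⁻⁶) = 156.0 K.
T = 22.6 + 156.0 = 178.6 °C.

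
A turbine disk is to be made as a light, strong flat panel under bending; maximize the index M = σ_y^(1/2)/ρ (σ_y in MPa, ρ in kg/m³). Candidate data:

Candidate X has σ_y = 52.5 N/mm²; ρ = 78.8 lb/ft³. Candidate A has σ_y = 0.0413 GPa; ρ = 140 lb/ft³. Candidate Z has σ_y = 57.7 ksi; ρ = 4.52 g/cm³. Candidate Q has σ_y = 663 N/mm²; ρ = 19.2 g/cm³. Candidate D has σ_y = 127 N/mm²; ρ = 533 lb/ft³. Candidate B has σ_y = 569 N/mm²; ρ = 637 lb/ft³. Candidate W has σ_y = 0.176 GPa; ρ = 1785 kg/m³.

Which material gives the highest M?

candidate W

Normalizing units and computing the index:
  candidate X: σ_y = 52.50 MPa, ρ = 1262 kg/m³
  candidate A: σ_y = 41.30 MPa, ρ = 2243 kg/m³
  candidate Z: σ_y = 397.8 MPa, ρ = 4520 kg/m³
  candidate Q: σ_y = 663.0 MPa, ρ = 19200 kg/m³
  candidate D: σ_y = 127.0 MPa, ρ = 8538 kg/m³
  candidate B: σ_y = 569.0 MPa, ρ = 10200 kg/m³
  candidate W: σ_y = 176.0 MPa, ρ = 1785 kg/m³
  candidate W: M = 7.43×10⁻³
  candidate X: M = 5.74×10⁻³
  candidate Z: M = 4.41×10⁻³
  candidate A: M = 2.87×10⁻³
  candidate B: M = 2.34×10⁻³
  candidate Q: M = 1.34×10⁻³
  candidate D: M = 1.32×10⁻³
Candidate W ranks first.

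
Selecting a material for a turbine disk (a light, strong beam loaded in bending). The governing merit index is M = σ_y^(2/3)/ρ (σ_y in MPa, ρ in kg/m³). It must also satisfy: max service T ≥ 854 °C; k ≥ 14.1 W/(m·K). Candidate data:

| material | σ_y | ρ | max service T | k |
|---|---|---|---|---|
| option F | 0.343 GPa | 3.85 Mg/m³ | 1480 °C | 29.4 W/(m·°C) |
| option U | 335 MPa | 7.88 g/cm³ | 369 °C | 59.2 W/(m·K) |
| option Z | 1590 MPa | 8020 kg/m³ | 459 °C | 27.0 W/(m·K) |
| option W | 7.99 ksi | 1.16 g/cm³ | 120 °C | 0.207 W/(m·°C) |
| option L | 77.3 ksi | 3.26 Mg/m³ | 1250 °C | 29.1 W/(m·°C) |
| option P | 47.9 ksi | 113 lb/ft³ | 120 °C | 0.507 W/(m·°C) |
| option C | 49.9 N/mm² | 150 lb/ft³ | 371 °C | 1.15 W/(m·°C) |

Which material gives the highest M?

option L

Screen on constraints: max service T ≥ 854 °C; k ≥ 14.1 W/(m·K). Survivors: option F, option L.
Normalizing units and computing the index:
  option F: σ_y = 343.0 MPa, ρ = 3850 kg/m³
  option L: σ_y = 533.0 MPa, ρ = 3260 kg/m³
  option L: M = 20.2×10⁻³
  option F: M = 12.7×10⁻³
Option L has the largest M.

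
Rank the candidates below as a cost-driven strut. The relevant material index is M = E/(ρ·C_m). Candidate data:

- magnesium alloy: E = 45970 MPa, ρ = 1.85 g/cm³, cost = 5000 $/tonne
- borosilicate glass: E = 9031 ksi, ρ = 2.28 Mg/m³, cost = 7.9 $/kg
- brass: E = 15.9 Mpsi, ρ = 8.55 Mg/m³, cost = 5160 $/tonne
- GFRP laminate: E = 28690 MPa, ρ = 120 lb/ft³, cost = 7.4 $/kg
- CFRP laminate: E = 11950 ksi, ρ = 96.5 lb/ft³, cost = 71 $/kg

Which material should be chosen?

Normalizing units and computing the index:
  magnesium alloy: E = 45.97 GPa, ρ = 1850 kg/m³, cost = 5.000 $/kg
  borosilicate glass: E = 62.27 GPa, ρ = 2280 kg/m³, cost = 7.900 $/kg
  brass: E = 109.6 GPa, ρ = 8550 kg/m³, cost = 5.160 $/kg
  GFRP laminate: E = 28.69 GPa, ρ = 1922 kg/m³, cost = 7.400 $/kg
  CFRP laminate: E = 82.39 GPa, ρ = 1546 kg/m³, cost = 71.00 $/kg
  magnesium alloy: M = 4.97 MN·m per $
  borosilicate glass: M = 3.46 MN·m per $
  brass: M = 2.48 MN·m per $
  GFRP laminate: M = 2.02 MN·m per $
  CFRP laminate: M = 0.751 MN·m per $
Magnesium alloy ranks first.

magnesium alloy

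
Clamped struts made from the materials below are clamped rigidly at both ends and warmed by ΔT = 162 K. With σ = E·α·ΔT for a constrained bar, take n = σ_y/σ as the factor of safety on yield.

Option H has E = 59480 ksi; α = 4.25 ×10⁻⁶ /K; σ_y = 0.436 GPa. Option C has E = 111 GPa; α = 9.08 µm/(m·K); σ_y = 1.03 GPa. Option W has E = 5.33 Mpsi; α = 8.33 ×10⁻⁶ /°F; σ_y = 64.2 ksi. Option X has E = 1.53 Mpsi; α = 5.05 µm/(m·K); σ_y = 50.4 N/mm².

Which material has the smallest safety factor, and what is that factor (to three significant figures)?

option H, n = 1.54

Per material, after unit conversion:
  option H: E = 410.1, α = 4.25, σ_y = 436.0 → σ = 282 MPa, n = 1.54
  option C: E = 111.0, α = 9.08, σ_y = 1030 → σ = 163 MPa, n = 6.31
  option W: E = 36.75, α = 15.0, σ_y = 442.6 → σ = 89.3 MPa, n = 4.96
  option X: E = 10.55, α = 5.05, σ_y = 50.40 → σ = 8.63 MPa, n = 5.84
Smallest n: option H with n = 1.54.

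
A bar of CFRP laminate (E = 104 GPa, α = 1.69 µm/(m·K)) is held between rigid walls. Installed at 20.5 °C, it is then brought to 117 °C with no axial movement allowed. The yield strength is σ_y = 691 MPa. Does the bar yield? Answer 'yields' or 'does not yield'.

ΔT = 96.50 K. Constrained thermal stress σ = E·α·ΔT = 104.0×10³ MPa × 1.69×10⁻⁶ × 96.50 = 17.0 MPa (compressive).
Compare to σ_y = 691 MPa: σ < σ_y, so it does not yield.

does not yield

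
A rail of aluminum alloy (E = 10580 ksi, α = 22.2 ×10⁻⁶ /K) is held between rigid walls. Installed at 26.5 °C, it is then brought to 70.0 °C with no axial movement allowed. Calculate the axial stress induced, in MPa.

E = 10580 ksi = 72.95 GPa.
ΔT = 43.50 K. Constrained thermal stress σ = E·α·ΔT = 72.95×10³ MPa × 22.2×10⁻⁶ × 43.50 = 70.4 MPa (compressive).

70.4 MPa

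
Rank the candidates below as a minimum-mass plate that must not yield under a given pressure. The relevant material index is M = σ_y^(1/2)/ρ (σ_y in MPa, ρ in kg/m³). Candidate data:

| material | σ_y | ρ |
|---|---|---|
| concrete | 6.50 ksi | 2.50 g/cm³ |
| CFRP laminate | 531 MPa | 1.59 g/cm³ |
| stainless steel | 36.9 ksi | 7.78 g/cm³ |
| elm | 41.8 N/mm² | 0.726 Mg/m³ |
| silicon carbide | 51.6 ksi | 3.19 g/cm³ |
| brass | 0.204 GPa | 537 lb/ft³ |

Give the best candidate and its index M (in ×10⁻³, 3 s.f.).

CFRP laminate, M = 14.5×10⁻³

Putting every candidate on a common basis:
  concrete: σ_y = 44.82 MPa, ρ = 2500 kg/m³
  CFRP laminate: σ_y = 531.0 MPa, ρ = 1590 kg/m³
  stainless steel: σ_y = 254.4 MPa, ρ = 7780 kg/m³
  elm: σ_y = 41.80 MPa, ρ = 726.0 kg/m³
  silicon carbide: σ_y = 355.8 MPa, ρ = 3190 kg/m³
  brass: σ_y = 204.0 MPa, ρ = 8602 kg/m³
  CFRP laminate: M = 14.5×10⁻³
  elm: M = 8.91×10⁻³
  silicon carbide: M = 5.91×10⁻³
  concrete: M = 2.68×10⁻³
  stainless steel: M = 2.05×10⁻³
  brass: M = 1.66×10⁻³
CFRP laminate has the largest M.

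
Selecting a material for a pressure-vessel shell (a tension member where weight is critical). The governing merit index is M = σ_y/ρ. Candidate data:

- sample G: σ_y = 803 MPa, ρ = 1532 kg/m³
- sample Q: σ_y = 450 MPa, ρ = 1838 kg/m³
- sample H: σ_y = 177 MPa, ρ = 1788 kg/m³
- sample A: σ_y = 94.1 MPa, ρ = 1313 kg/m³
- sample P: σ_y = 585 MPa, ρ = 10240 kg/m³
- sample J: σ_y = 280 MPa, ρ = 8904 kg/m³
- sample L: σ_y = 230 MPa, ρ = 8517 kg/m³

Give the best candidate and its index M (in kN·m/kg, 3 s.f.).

sample G, M = 524 kN·m/kg

Evaluate M for each candidate:
  sample G: M = 524 kN·m/kg
  sample Q: M = 245 kN·m/kg
  sample H: M = 99.0 kN·m/kg
  sample A: M = 71.7 kN·m/kg
  sample P: M = 57.1 kN·m/kg
  sample J: M = 31.4 kN·m/kg
  sample L: M = 27.0 kN·m/kg
Sample G ranks first.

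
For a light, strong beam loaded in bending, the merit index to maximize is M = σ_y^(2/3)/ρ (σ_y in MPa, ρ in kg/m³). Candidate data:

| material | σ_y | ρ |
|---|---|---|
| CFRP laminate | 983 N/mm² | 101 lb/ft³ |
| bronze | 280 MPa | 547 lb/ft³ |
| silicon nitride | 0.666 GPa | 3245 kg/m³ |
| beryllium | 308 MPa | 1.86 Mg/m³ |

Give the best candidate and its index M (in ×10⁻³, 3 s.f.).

CFRP laminate, M = 61.1×10⁻³

Convert each candidate to consistent units, then evaluate M:
  CFRP laminate: σ_y = 983.0 MPa, ρ = 1618 kg/m³
  bronze: σ_y = 280.0 MPa, ρ = 8762 kg/m³
  silicon nitride: σ_y = 666.0 MPa, ρ = 3245 kg/m³
  beryllium: σ_y = 308.0 MPa, ρ = 1860 kg/m³
  CFRP laminate: M = 61.1×10⁻³
  beryllium: M = 24.5×10⁻³
  silicon nitride: M = 23.5×10⁻³
  bronze: M = 4.88×10⁻³
The maximum is for CFRP laminate.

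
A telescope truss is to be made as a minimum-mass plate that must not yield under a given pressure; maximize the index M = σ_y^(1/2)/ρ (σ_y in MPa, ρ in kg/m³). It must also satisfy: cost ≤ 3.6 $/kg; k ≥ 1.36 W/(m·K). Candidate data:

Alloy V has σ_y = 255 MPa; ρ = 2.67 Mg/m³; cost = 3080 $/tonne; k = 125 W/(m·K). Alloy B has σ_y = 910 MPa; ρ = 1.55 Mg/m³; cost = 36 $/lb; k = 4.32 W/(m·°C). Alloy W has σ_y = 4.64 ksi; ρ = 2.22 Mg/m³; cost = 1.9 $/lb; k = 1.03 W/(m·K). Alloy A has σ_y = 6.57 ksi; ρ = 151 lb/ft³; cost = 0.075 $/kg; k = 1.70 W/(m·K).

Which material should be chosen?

alloy V

Screen on constraints: cost ≤ 3.6 $/kg; k ≥ 1.36 W/(m·K). Survivors: alloy V, alloy A.
Convert each candidate to consistent units, then evaluate M:
  alloy V: σ_y = 255.0 MPa, ρ = 2670 kg/m³
  alloy A: σ_y = 45.30 MPa, ρ = 2419 kg/m³
  alloy V: M = 5.98×10⁻³
  alloy A: M = 2.78×10⁻³
The maximum is for alloy V.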